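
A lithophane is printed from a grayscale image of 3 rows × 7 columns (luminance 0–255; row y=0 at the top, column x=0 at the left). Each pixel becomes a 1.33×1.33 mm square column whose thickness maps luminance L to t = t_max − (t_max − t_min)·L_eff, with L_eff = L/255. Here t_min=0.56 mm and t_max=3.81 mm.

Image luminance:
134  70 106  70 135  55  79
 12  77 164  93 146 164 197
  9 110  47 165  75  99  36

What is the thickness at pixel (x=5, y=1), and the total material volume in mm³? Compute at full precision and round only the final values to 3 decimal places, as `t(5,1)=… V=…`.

span = t_max - t_min = 3.81 - 0.56 = 3.250
L(5,1) = 164, L_eff = 164/255 = 0.643137
t(5,1) = 3.81 - 3.250·0.643137 = 1.720
Σt over all 3·7 pixels = 22938/425 ≈ 53.9717647
V = pitch²·Σt = 1.33²·22938/425 = 95.471

t(5,1)=1.720 V=95.471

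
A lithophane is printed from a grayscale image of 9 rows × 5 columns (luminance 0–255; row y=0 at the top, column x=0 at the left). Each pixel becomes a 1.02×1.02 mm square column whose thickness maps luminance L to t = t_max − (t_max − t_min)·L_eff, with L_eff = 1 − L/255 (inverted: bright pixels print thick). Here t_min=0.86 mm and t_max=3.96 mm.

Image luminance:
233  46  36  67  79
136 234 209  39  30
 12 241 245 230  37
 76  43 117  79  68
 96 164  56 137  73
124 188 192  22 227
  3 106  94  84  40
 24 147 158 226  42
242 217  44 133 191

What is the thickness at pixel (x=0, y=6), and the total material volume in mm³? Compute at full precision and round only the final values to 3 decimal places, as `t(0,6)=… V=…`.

t(0,6)=0.896 V=107.133

span = t_max - t_min = 3.96 - 0.86 = 3.100
L(0,6) = 3, L_eff = 1 - 3/255 = 0.988235 (inverted)
t(0,6) = 3.96 - 3.100·0.988235 = 0.896
Σt over all 9·5 pixels = 7723/75 ≈ 102.9733333
V = pitch²·Σt = 1.02²·7723/75 = 107.133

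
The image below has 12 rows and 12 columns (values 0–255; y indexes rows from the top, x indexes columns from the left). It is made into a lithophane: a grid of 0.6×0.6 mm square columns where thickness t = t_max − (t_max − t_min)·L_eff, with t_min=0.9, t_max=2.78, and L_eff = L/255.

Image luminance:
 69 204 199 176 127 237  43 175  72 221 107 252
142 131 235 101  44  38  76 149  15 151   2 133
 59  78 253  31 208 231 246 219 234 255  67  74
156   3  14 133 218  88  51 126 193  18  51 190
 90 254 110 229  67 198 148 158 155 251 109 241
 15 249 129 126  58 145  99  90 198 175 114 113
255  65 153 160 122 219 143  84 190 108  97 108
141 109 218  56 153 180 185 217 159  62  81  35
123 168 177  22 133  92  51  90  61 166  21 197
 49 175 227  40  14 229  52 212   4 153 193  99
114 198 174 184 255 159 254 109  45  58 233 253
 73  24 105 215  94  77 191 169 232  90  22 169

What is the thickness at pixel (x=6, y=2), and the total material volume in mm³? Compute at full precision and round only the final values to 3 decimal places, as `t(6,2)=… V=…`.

span = t_max - t_min = 2.78 - 0.9 = 1.880
L(6,2) = 246, L_eff = 246/255 = 0.964706
t(6,2) = 2.78 - 1.880·0.964706 = 0.966
Σt over all 12·12 pixels = 1642073/6375 ≈ 257.5800784
V = pitch²·Σt = 0.6²·1642073/6375 = 92.729

t(6,2)=0.966 V=92.729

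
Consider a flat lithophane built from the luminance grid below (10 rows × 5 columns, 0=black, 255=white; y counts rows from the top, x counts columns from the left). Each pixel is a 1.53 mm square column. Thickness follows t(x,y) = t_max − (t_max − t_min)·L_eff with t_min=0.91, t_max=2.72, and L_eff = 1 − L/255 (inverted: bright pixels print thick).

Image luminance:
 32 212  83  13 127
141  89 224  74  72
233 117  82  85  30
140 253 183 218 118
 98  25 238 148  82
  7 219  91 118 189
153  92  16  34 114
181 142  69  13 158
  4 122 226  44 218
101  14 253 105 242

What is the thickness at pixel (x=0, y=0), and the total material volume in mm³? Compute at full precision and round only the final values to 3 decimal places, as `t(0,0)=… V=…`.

span = t_max - t_min = 2.72 - 0.91 = 1.810
L(0,0) = 32, L_eff = 1 - 32/255 = 0.874510 (inverted)
t(0,0) = 2.72 - 1.810·0.874510 = 1.137
Σt over all 10·5 pixels = 187821/2125 ≈ 88.3863529
V = pitch²·Σt = 1.53²·187821/2125 = 206.904

t(0,0)=1.137 V=206.904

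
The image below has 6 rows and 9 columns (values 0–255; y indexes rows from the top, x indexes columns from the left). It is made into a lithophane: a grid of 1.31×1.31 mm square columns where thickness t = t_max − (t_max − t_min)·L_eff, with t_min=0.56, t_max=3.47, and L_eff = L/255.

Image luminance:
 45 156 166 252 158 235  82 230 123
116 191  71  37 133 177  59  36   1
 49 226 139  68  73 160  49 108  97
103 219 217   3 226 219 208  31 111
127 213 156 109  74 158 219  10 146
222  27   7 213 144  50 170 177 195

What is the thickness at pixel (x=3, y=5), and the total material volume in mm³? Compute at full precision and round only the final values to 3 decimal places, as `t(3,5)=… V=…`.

span = t_max - t_min = 3.47 - 0.56 = 2.910
L(3,5) = 213, L_eff = 213/255 = 0.835294
t(3,5) = 3.47 - 2.910·0.835294 = 1.039
Σt over all 6·9 pixels = 914603/8500 ≈ 107.6003529
V = pitch²·Σt = 1.31²·914603/8500 = 184.653

t(3,5)=1.039 V=184.653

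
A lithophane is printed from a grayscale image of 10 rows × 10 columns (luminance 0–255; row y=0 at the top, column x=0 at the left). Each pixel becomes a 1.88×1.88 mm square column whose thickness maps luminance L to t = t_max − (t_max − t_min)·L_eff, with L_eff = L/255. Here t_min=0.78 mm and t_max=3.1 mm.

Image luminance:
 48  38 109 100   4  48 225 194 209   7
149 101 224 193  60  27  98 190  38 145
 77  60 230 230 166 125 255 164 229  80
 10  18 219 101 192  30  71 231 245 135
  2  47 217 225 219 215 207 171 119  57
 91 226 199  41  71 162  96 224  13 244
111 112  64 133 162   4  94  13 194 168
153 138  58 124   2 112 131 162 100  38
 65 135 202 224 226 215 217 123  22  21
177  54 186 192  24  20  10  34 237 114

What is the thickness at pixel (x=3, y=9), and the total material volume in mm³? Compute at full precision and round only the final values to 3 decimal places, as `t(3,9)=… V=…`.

span = t_max - t_min = 3.1 - 0.78 = 2.320
L(3,9) = 192, L_eff = 192/255 = 0.752941
t(3,9) = 3.1 - 2.320·0.752941 = 1.353
Σt over all 10·10 pixels = 417238/2125 ≈ 196.3472941
V = pitch²·Σt = 1.88²·417238/2125 = 693.970

t(3,9)=1.353 V=693.970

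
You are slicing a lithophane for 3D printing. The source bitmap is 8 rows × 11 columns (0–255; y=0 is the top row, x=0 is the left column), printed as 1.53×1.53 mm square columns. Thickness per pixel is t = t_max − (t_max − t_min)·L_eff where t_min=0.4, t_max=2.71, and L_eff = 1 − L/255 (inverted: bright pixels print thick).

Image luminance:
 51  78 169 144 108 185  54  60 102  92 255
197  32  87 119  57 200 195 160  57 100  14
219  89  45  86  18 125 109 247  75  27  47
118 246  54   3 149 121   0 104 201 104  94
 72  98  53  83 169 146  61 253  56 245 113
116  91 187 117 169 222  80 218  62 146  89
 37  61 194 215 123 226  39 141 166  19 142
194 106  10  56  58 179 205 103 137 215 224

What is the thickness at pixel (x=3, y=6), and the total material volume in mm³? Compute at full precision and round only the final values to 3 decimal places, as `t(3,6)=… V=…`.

t(3,6)=2.348 V=304.912

span = t_max - t_min = 2.71 - 0.4 = 2.310
L(3,6) = 215, L_eff = 1 - 215/255 = 0.156863 (inverted)
t(3,6) = 2.71 - 2.310·0.156863 = 2.348
Σt over all 8·11 pixels = 1107161/8500 ≈ 130.2542353
V = pitch²·Σt = 1.53²·1107161/8500 = 304.912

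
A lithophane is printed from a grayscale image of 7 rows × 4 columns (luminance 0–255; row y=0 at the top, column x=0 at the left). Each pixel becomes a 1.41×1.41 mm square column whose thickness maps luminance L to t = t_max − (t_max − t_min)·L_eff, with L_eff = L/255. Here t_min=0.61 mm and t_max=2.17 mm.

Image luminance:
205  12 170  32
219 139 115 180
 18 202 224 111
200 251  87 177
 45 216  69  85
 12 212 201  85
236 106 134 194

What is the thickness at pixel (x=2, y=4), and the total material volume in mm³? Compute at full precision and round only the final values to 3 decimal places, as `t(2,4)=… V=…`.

span = t_max - t_min = 2.17 - 0.61 = 1.560
L(2,4) = 69, L_eff = 69/255 = 0.270588
t(2,4) = 2.17 - 1.560·0.270588 = 1.748
Σt over all 7·4 pixels = 77934/2125 ≈ 36.6748235
V = pitch²·Σt = 1.41²·77934/2125 = 72.913

t(2,4)=1.748 V=72.913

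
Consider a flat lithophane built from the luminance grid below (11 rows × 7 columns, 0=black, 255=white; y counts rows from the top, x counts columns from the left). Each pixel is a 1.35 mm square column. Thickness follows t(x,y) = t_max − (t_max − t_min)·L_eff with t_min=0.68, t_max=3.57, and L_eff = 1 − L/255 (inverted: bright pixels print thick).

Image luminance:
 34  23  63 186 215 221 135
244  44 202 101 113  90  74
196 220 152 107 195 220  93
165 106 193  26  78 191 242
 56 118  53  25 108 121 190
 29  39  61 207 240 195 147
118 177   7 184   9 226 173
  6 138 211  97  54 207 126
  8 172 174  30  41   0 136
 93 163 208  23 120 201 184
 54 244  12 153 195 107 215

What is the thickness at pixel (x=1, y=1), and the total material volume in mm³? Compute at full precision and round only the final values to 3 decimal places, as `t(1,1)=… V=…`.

span = t_max - t_min = 3.57 - 0.68 = 2.890
L(1,1) = 44, L_eff = 1 - 44/255 = 0.827451 (inverted)
t(1,1) = 3.57 - 2.890·0.827451 = 1.179
Σt over all 11·7 pixels = 61217/375 ≈ 163.2453333
V = pitch²·Σt = 1.35²·61217/375 = 297.515

t(1,1)=1.179 V=297.515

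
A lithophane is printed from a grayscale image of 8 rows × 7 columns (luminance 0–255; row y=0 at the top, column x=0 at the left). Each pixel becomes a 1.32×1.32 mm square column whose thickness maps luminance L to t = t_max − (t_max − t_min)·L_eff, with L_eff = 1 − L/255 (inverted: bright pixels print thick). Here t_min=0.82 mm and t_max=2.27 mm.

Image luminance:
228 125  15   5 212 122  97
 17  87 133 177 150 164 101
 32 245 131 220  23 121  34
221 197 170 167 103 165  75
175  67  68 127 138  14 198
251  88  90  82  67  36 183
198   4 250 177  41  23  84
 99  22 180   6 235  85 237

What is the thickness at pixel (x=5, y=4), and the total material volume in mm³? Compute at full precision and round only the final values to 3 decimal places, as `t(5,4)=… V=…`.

span = t_max - t_min = 2.27 - 0.82 = 1.450
L(5,4) = 14, L_eff = 1 - 14/255 = 0.945098 (inverted)
t(5,4) = 2.27 - 1.450·0.945098 = 0.900
Σt over all 8·7 pixels = 14343/170 ≈ 84.3705882
V = pitch²·Σt = 1.32²·14343/170 = 147.007

t(5,4)=0.900 V=147.007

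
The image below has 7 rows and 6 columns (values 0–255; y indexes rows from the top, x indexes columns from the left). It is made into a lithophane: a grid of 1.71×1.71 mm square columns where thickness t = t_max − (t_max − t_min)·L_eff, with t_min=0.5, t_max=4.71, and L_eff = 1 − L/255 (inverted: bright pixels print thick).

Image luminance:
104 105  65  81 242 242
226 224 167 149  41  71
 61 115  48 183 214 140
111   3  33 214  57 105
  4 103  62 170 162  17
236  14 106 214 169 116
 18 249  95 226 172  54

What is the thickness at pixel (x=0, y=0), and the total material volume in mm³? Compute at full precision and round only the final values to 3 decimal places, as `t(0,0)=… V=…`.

t(0,0)=2.217 V=311.864

span = t_max - t_min = 4.71 - 0.5 = 4.210
L(0,0) = 104, L_eff = 1 - 104/255 = 0.592157 (inverted)
t(0,0) = 4.71 - 4.210·0.592157 = 2.217
Σt over all 7·6 pixels = 679912/6375 ≈ 106.6528627
V = pitch²·Σt = 1.71²·679912/6375 = 311.864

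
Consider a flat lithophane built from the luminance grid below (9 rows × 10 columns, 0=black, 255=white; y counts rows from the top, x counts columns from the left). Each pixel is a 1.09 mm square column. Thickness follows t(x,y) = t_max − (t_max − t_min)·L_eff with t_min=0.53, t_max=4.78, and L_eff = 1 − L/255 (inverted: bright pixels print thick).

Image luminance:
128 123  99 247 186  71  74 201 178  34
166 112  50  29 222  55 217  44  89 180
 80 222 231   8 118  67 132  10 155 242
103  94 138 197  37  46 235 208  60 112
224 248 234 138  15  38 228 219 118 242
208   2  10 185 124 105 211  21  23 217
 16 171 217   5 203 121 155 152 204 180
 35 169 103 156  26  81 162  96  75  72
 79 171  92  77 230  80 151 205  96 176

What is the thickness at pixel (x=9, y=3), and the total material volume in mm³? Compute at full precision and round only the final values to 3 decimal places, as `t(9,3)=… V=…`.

t(9,3)=2.397 V=285.698

span = t_max - t_min = 4.78 - 0.53 = 4.250
L(9,3) = 112, L_eff = 1 - 112/255 = 0.560784 (inverted)
t(9,3) = 4.78 - 4.250·0.560784 = 2.397
Σt over all 9·10 pixels = 3607/15 ≈ 240.4666667
V = pitch²·Σt = 1.09²·3607/15 = 285.698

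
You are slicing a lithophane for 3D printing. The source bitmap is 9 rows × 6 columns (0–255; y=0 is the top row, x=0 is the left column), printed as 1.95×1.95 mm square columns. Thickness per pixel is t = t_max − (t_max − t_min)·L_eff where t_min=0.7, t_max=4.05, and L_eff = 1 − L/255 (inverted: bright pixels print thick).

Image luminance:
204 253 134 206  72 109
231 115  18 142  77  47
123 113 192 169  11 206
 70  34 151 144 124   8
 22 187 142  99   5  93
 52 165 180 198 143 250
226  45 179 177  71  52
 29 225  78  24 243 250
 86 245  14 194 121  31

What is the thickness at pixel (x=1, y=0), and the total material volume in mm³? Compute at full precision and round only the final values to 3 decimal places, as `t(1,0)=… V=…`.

span = t_max - t_min = 4.05 - 0.7 = 3.350
L(1,0) = 253, L_eff = 1 - 253/255 = 0.007843 (inverted)
t(1,0) = 4.05 - 3.350·0.007843 = 4.024
Σt over all 9·6 pixels = 646973/5100 ≈ 126.8574510
V = pitch²·Σt = 1.95²·646973/5100 = 482.375

t(1,0)=4.024 V=482.375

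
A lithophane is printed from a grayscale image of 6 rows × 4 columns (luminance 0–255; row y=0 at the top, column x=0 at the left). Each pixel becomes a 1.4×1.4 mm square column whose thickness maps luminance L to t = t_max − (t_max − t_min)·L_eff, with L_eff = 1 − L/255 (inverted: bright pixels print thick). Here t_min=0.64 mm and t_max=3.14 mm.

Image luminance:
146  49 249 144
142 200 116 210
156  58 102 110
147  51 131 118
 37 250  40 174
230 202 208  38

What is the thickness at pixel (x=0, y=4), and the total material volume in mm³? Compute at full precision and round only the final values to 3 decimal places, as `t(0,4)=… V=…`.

span = t_max - t_min = 3.14 - 0.64 = 2.500
L(0,4) = 37, L_eff = 1 - 37/255 = 0.854902 (inverted)
t(0,4) = 3.14 - 2.500·0.854902 = 1.003
Σt over all 6·4 pixels = 60934/1275 ≈ 47.7913725
V = pitch²·Σt = 1.4²·60934/1275 = 93.671

t(0,4)=1.003 V=93.671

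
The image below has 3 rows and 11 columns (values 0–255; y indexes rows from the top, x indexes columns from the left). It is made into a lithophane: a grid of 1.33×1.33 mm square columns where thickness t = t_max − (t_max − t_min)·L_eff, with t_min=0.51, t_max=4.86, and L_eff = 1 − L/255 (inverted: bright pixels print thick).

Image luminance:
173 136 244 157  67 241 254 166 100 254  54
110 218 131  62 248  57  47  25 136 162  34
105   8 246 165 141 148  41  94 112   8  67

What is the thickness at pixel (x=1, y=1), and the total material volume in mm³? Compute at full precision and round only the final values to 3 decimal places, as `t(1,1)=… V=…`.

t(1,1)=4.229 V=156.839

span = t_max - t_min = 4.86 - 0.51 = 4.350
L(1,1) = 218, L_eff = 1 - 218/255 = 0.145098 (inverted)
t(1,1) = 4.86 - 4.350·0.145098 = 4.229
Σt over all 3·11 pixels = 15073/170 ≈ 88.6647059
V = pitch²·Σt = 1.33²·15073/170 = 156.839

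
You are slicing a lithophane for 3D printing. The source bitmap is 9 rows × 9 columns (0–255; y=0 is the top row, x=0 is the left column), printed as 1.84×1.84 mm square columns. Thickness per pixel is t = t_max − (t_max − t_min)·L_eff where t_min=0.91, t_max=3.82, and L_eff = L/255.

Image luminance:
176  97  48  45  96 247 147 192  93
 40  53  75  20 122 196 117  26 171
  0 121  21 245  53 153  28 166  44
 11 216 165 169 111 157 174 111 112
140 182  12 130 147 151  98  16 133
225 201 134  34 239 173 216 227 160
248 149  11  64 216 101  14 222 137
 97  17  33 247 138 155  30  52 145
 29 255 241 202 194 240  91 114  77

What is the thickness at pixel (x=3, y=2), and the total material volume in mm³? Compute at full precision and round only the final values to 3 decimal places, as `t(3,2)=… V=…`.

span = t_max - t_min = 3.82 - 0.91 = 2.910
L(3,2) = 245, L_eff = 245/255 = 0.960784
t(3,2) = 3.82 - 2.910·0.960784 = 1.024
Σt over all 9·9 pixels = 329007/1700 ≈ 193.5335294
V = pitch²·Σt = 1.84²·329007/1700 = 655.227

t(3,2)=1.024 V=655.227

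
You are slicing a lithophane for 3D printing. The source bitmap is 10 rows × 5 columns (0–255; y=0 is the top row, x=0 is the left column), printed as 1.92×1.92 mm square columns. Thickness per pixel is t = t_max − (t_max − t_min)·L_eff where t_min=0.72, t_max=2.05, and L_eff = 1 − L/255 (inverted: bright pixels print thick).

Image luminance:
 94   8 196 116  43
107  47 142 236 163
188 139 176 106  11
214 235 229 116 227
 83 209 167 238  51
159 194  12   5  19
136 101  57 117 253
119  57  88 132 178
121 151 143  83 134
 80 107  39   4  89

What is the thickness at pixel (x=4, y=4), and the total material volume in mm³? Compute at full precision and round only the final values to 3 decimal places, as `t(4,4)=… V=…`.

t(4,4)=0.986 V=250.361

span = t_max - t_min = 2.05 - 0.72 = 1.330
L(4,4) = 51, L_eff = 1 - 51/255 = 0.800000 (inverted)
t(4,4) = 2.05 - 1.330·0.800000 = 0.986
Σt over all 10·5 pixels = 1731827/25500 ≈ 67.9147843
V = pitch²·Σt = 1.92²·1731827/25500 = 250.361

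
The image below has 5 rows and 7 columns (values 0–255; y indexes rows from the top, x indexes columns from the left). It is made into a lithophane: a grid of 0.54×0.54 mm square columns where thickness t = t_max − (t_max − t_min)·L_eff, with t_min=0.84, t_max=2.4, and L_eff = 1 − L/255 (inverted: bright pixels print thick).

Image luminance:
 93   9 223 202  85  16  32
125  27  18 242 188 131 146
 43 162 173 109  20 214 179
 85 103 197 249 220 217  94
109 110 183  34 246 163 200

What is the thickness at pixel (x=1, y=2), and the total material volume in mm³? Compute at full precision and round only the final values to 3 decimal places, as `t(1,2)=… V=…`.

span = t_max - t_min = 2.4 - 0.84 = 1.560
L(1,2) = 162, L_eff = 1 - 162/255 = 0.364706 (inverted)
t(1,2) = 2.4 - 1.560·0.364706 = 1.831
Σt over all 5·7 pixels = 122886/2125 ≈ 57.8287059
V = pitch²·Σt = 0.54²·122886/2125 = 16.863

t(1,2)=1.831 V=16.863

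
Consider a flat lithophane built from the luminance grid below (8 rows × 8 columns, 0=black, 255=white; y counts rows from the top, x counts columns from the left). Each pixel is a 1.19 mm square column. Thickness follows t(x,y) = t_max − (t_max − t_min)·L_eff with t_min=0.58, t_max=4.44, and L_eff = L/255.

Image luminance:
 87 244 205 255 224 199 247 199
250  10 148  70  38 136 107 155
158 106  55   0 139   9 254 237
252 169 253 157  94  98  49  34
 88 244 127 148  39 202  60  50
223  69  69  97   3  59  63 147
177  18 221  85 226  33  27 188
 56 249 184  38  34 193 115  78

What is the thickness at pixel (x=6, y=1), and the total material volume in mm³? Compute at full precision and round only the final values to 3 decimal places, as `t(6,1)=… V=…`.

t(6,1)=2.820 V=225.596

span = t_max - t_min = 4.44 - 0.58 = 3.860
L(6,1) = 107, L_eff = 107/255 = 0.419608
t(6,1) = 4.44 - 3.860·0.419608 = 2.820
Σt over all 8·8 pixels = 1015588/6375 ≈ 159.3079216
V = pitch²·Σt = 1.19²·1015588/6375 = 225.596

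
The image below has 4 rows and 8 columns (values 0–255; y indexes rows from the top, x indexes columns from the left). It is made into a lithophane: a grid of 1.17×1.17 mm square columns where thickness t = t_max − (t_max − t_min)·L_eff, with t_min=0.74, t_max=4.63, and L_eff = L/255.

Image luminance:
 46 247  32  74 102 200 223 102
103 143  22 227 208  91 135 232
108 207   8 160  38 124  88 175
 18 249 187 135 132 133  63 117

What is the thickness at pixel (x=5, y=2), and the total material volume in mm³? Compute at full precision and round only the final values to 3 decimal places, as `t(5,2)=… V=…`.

t(5,2)=2.738 V=116.593

span = t_max - t_min = 4.63 - 0.74 = 3.890
L(5,2) = 124, L_eff = 124/255 = 0.486275
t(5,2) = 4.63 - 3.890·0.486275 = 2.738
Σt over all 4·8 pixels = 2171899/25500 ≈ 85.1725098
V = pitch²·Σt = 1.17²·2171899/25500 = 116.593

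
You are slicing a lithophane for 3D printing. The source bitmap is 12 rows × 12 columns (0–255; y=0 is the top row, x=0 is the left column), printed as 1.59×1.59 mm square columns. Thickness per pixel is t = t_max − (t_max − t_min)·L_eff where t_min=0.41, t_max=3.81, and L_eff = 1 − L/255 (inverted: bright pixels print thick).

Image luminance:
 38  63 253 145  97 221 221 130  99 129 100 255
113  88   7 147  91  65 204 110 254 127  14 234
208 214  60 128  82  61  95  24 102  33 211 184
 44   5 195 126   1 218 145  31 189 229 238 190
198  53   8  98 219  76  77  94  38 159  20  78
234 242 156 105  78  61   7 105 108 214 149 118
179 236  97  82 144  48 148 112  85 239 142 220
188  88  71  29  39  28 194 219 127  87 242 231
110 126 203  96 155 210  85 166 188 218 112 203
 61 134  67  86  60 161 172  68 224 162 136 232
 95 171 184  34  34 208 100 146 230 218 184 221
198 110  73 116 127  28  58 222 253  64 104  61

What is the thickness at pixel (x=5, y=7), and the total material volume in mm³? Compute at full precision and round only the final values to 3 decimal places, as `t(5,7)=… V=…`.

span = t_max - t_min = 3.81 - 0.41 = 3.400
L(5,7) = 28, L_eff = 1 - 28/255 = 0.890196 (inverted)
t(5,7) = 3.81 - 3.400·0.890196 = 0.783
Σt over all 12·12 pixels = 4658/15 ≈ 310.5333333
V = pitch²·Σt = 1.59²·4658/15 = 785.059

t(5,7)=0.783 V=785.059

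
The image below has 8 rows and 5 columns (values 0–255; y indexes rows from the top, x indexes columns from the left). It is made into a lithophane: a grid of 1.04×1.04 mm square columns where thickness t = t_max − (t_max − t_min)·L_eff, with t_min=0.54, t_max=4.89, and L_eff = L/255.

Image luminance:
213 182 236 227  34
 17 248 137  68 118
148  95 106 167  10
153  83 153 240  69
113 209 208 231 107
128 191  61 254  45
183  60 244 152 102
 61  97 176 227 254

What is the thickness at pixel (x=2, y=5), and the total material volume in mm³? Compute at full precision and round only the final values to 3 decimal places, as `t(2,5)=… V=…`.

span = t_max - t_min = 4.89 - 0.54 = 4.350
L(2,5) = 61, L_eff = 61/255 = 0.239216
t(2,5) = 4.89 - 4.350·0.239216 = 3.849
Σt over all 8·5 pixels = 164117/1700 ≈ 96.5394118
V = pitch²·Σt = 1.04²·164117/1700 = 104.417

t(2,5)=3.849 V=104.417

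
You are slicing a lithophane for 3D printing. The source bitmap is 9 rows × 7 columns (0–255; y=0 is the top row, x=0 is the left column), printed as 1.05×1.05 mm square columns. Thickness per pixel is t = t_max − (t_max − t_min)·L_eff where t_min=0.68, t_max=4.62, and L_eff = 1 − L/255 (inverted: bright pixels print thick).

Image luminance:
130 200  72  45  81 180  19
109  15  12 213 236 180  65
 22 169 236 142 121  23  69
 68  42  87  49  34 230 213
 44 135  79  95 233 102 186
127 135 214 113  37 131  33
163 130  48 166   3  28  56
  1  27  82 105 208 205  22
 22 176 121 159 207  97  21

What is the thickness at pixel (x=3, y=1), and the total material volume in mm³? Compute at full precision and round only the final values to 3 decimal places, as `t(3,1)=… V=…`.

span = t_max - t_min = 4.62 - 0.68 = 3.940
L(3,1) = 213, L_eff = 1 - 213/255 = 0.164706 (inverted)
t(3,1) = 4.62 - 3.940·0.164706 = 3.971
Σt over all 9·7 pixels = 1880491/12750 ≈ 147.4894902
V = pitch²·Σt = 1.05²·1880491/12750 = 162.607

t(3,1)=3.971 V=162.607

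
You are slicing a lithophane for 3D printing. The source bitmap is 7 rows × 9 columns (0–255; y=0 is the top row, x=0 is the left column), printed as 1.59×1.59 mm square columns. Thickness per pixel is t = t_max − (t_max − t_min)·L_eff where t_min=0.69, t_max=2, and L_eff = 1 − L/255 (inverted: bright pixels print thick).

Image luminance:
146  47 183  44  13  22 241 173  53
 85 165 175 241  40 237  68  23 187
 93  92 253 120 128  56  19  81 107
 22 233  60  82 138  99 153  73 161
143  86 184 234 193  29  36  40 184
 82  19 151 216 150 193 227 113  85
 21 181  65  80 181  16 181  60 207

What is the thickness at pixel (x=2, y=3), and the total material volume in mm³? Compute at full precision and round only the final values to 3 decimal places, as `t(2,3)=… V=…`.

span = t_max - t_min = 2 - 0.69 = 1.310
L(2,3) = 60, L_eff = 1 - 60/255 = 0.764706 (inverted)
t(2,3) = 2 - 1.310·0.764706 = 0.998
Σt over all 7·9 pixels = 139137/1700 ≈ 81.8452941
V = pitch²·Σt = 1.59²·139137/1700 = 206.913

t(2,3)=0.998 V=206.913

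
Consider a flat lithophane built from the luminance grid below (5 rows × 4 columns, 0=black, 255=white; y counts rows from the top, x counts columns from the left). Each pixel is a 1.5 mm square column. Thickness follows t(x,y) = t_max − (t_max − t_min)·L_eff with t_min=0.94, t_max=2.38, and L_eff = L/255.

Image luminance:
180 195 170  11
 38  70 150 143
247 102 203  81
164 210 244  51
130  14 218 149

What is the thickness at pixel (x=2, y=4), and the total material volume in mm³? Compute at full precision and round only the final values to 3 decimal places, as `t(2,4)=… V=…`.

t(2,4)=1.149 V=71.905

span = t_max - t_min = 2.38 - 0.94 = 1.440
L(2,4) = 218, L_eff = 218/255 = 0.854902
t(2,4) = 2.38 - 1.440·0.854902 = 1.149
Σt over all 5·4 pixels = 13582/425 ≈ 31.9576471
V = pitch²·Σt = 1.5²·13582/425 = 71.905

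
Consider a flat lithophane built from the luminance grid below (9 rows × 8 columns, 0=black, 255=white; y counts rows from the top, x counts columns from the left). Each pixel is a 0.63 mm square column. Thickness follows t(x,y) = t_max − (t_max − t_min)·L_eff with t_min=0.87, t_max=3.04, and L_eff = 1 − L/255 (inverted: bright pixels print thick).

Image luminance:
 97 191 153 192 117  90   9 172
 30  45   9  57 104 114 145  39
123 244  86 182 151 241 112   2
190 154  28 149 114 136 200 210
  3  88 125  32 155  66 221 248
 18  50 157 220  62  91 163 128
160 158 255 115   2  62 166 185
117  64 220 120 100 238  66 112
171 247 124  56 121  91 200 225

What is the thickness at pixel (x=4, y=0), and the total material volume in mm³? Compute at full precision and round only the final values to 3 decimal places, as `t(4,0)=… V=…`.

t(4,0)=1.866 V=55.557

span = t_max - t_min = 3.04 - 0.87 = 2.170
L(4,0) = 117, L_eff = 1 - 117/255 = 0.541176 (inverted)
t(4,0) = 3.04 - 2.170·0.541176 = 1.866
Σt over all 9·8 pixels = 892354/6375 ≈ 139.9770980
V = pitch²·Σt = 0.63²·892354/6375 = 55.557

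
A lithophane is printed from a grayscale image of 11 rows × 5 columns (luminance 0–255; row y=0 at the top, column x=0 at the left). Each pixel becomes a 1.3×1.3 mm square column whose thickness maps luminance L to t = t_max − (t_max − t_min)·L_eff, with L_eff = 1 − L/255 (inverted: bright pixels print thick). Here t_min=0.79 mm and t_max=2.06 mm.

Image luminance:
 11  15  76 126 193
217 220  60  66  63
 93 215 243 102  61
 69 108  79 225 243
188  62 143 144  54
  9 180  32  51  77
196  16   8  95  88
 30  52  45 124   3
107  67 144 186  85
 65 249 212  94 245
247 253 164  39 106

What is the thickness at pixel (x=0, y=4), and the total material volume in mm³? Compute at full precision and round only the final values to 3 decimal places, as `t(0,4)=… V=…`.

t(0,4)=1.726 V=126.835

span = t_max - t_min = 2.06 - 0.79 = 1.270
L(0,4) = 188, L_eff = 1 - 188/255 = 0.262745 (inverted)
t(0,4) = 2.06 - 1.270·0.262745 = 1.726
Σt over all 11·5 pixels = 63793/850 ≈ 75.0505882
V = pitch²·Σt = 1.3²·63793/850 = 126.835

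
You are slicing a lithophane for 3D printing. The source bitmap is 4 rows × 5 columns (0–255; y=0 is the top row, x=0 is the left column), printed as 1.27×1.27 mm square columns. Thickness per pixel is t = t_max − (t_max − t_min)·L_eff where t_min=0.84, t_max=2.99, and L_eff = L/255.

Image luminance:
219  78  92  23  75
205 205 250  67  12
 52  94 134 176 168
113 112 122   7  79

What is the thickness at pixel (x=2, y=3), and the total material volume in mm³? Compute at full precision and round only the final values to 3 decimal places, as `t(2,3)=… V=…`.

t(2,3)=1.961 V=65.405

span = t_max - t_min = 2.99 - 0.84 = 2.150
L(2,3) = 122, L_eff = 122/255 = 0.478431
t(2,3) = 2.99 - 2.150·0.478431 = 1.961
Σt over all 4·5 pixels = 68937/1700 ≈ 40.5511765
V = pitch²·Σt = 1.27²·68937/1700 = 65.405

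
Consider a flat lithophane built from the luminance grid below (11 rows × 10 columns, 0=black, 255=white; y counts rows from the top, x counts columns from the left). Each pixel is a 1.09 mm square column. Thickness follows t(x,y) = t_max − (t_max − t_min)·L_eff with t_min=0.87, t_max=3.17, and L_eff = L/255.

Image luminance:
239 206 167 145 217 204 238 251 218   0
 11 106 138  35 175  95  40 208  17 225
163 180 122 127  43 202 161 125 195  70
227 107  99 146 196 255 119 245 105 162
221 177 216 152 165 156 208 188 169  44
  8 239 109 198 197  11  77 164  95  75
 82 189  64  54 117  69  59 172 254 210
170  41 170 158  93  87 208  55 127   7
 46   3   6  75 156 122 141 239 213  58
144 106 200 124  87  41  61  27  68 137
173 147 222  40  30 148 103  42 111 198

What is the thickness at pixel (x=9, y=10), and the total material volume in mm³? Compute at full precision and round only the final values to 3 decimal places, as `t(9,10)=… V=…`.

t(9,10)=1.384 V=258.831

span = t_max - t_min = 3.17 - 0.87 = 2.300
L(9,10) = 198, L_eff = 198/255 = 0.776471
t(9,10) = 3.17 - 2.300·0.776471 = 1.384
Σt over all 11·10 pixels = 277762/1275 ≈ 217.8525490
V = pitch²·Σt = 1.09²·277762/1275 = 258.831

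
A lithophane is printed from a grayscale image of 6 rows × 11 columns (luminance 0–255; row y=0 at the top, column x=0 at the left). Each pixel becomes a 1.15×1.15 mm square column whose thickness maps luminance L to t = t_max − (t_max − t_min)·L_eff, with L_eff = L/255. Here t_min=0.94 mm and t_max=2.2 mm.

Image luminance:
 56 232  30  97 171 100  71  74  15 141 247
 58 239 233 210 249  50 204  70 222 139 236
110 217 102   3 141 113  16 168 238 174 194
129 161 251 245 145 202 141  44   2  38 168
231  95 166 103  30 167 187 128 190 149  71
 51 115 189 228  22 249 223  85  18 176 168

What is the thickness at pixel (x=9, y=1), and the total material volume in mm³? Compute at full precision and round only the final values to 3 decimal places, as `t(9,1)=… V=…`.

t(9,1)=1.513 V=131.993

span = t_max - t_min = 2.2 - 0.94 = 1.260
L(9,1) = 139, L_eff = 139/255 = 0.545098
t(9,1) = 2.2 - 1.260·0.545098 = 1.513
Σt over all 6·11 pixels = 424173/4250 ≈ 99.8054118
V = pitch²·Σt = 1.15²·424173/4250 = 131.993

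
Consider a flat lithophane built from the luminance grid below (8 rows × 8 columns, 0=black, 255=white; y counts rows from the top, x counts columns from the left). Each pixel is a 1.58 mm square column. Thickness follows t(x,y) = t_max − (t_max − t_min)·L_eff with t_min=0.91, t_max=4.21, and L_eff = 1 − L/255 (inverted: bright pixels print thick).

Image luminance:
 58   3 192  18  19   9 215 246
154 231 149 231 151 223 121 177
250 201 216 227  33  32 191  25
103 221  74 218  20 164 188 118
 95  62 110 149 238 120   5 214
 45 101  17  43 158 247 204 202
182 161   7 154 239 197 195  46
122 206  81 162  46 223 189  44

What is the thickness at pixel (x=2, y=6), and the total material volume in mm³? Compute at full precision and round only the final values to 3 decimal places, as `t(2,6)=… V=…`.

t(2,6)=1.001 V=427.812

span = t_max - t_min = 4.21 - 0.91 = 3.300
L(2,6) = 7, L_eff = 1 - 7/255 = 0.972549 (inverted)
t(2,6) = 4.21 - 3.300·0.972549 = 1.001
Σt over all 8·8 pixels = 72833/425 ≈ 171.3717647
V = pitch²·Σt = 1.58²·72833/425 = 427.812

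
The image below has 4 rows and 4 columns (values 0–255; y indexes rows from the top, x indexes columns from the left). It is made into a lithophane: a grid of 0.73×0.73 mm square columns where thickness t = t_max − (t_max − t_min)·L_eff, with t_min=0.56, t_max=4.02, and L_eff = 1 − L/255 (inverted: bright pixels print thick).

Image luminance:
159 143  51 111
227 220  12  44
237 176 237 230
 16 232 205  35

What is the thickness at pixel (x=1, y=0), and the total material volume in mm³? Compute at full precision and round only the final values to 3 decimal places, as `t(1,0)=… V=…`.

span = t_max - t_min = 4.02 - 0.56 = 3.460
L(1,0) = 143, L_eff = 1 - 143/255 = 0.439216 (inverted)
t(1,0) = 4.02 - 3.460·0.439216 = 2.500
Σt over all 4·4 pixels = 103639/2550 ≈ 40.6427451
V = pitch²·Σt = 0.73²·103639/2550 = 21.659

t(1,0)=2.500 V=21.659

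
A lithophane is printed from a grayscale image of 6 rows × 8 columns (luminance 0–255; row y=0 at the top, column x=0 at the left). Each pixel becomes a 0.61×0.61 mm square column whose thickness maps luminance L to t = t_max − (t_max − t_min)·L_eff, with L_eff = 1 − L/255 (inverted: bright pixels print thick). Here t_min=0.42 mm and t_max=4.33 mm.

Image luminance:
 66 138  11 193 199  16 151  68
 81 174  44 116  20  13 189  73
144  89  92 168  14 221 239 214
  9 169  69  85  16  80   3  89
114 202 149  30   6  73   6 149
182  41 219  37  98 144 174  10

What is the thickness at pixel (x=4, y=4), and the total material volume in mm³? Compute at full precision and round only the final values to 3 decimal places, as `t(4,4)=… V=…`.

span = t_max - t_min = 4.33 - 0.42 = 3.910
L(4,4) = 6, L_eff = 1 - 6/255 = 0.976471 (inverted)
t(4,4) = 4.33 - 3.910·0.976471 = 0.512
Σt over all 6·8 pixels = 95.094
V = pitch²·Σt = 0.61²·95.094 = 35.384

t(4,4)=0.512 V=35.384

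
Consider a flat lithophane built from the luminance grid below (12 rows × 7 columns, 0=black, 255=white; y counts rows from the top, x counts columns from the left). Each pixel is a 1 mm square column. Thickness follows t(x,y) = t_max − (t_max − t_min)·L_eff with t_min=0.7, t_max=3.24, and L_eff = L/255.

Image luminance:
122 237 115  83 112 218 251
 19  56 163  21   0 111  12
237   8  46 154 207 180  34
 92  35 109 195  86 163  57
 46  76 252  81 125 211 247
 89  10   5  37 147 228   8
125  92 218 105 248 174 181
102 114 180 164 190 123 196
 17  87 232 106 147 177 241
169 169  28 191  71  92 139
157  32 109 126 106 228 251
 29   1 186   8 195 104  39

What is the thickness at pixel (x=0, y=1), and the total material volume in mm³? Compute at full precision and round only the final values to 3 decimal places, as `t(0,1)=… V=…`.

t(0,1)=3.051 V=169.225

span = t_max - t_min = 3.24 - 0.7 = 2.540
L(0,1) = 19, L_eff = 19/255 = 0.074510
t(0,1) = 3.24 - 2.540·0.074510 = 3.051
Σt over all 12·7 pixels = 1078811/6375 ≈ 169.2252549
V = pitch²·Σt = 1²·1078811/6375 = 169.225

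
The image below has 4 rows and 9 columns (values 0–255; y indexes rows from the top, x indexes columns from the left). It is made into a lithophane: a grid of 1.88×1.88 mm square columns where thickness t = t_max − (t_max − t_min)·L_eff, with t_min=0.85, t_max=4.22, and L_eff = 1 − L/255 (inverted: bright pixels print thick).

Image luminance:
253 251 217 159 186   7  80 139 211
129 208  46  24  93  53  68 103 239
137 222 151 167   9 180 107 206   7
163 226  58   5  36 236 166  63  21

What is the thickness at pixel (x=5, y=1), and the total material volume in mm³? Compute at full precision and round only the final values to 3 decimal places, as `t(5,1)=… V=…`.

t(5,1)=1.550 V=324.231

span = t_max - t_min = 4.22 - 0.85 = 3.370
L(5,1) = 53, L_eff = 1 - 53/255 = 0.792157 (inverted)
t(5,1) = 4.22 - 3.370·0.792157 = 1.550
Σt over all 4·9 pixels = 389877/4250 ≈ 91.7357647
V = pitch²·Σt = 1.88²·389877/4250 = 324.231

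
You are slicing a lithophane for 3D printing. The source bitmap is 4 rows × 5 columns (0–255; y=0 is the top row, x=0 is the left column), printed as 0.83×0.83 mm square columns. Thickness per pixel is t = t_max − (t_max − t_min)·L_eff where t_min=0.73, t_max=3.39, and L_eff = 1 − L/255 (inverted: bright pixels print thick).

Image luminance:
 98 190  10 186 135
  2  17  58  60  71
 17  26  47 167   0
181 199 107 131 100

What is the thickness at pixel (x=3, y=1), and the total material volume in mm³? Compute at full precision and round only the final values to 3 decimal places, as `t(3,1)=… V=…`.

t(3,1)=1.356 V=23.007

span = t_max - t_min = 3.39 - 0.73 = 2.660
L(3,1) = 60, L_eff = 1 - 60/255 = 0.764706 (inverted)
t(3,1) = 3.39 - 2.660·0.764706 = 1.356
Σt over all 4·5 pixels = 12524/375 ≈ 33.3973333
V = pitch²·Σt = 0.83²·12524/375 = 23.007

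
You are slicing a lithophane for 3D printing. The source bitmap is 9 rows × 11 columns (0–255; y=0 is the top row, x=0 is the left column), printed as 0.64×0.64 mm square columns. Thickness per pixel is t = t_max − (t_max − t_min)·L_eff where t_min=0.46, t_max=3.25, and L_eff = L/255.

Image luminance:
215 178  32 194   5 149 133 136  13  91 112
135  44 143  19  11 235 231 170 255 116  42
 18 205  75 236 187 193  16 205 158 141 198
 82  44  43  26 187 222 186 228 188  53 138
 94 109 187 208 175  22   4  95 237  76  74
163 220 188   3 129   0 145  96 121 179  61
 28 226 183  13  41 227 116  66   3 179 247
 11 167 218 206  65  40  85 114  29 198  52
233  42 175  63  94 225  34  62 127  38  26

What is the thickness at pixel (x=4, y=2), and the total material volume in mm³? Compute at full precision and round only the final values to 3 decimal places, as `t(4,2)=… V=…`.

span = t_max - t_min = 3.25 - 0.46 = 2.790
L(4,2) = 187, L_eff = 187/255 = 0.733333
t(4,2) = 3.25 - 2.790·0.733333 = 1.204
Σt over all 9·11 pixels = 406881/2125 ≈ 191.4734118
V = pitch²·Σt = 0.64²·406881/2125 = 78.428

t(4,2)=1.204 V=78.428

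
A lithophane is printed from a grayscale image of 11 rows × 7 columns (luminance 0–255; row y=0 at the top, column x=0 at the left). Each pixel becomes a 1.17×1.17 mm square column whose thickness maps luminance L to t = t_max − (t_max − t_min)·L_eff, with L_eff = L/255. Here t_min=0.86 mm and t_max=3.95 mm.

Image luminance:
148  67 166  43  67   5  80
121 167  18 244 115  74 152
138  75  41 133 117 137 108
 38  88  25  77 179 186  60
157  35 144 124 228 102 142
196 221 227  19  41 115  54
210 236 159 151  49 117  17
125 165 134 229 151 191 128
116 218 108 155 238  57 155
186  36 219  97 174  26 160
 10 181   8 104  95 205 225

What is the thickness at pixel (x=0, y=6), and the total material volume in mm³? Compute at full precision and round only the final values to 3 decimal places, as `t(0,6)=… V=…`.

t(0,6)=1.405 V=258.617

span = t_max - t_min = 3.95 - 0.86 = 3.090
L(0,6) = 210, L_eff = 210/255 = 0.823529
t(0,6) = 3.95 - 3.090·0.823529 = 1.405
Σt over all 11·7 pixels = 401462/2125 ≈ 188.9232941
V = pitch²·Σt = 1.17²·401462/2125 = 258.617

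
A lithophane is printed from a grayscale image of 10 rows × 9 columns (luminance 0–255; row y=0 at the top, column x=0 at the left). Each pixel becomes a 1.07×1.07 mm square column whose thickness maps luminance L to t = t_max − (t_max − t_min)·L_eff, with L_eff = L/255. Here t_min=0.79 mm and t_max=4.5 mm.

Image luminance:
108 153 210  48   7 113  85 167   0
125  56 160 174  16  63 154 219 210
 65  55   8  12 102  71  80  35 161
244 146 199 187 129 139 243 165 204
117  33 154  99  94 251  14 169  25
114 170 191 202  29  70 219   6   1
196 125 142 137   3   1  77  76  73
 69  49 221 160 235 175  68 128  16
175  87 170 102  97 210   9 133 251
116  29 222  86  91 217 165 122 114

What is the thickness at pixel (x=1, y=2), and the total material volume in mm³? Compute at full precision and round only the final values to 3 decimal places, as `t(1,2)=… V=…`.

span = t_max - t_min = 4.5 - 0.79 = 3.710
L(1,2) = 55, L_eff = 55/255 = 0.215686
t(1,2) = 4.5 - 3.710·0.215686 = 3.700
Σt over all 10·9 pixels = 3194111/12750 ≈ 250.5185098
V = pitch²·Σt = 1.07²·3194111/12750 = 286.819

t(1,2)=3.700 V=286.819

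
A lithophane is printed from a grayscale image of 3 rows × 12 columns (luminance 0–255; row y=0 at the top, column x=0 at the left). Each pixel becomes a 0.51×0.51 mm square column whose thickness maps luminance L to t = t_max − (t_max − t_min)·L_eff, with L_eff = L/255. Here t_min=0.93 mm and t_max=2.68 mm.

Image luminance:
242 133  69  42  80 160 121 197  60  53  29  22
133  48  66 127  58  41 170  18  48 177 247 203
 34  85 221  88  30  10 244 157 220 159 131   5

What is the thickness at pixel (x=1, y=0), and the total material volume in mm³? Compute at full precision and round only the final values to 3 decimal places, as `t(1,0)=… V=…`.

t(1,0)=1.767 V=18.083

span = t_max - t_min = 2.68 - 0.93 = 1.750
L(1,0) = 133, L_eff = 133/255 = 0.521569
t(1,0) = 2.68 - 1.750·0.521569 = 1.767
Σt over all 3·12 pixels = 88642/1275 ≈ 69.5231373
V = pitch²·Σt = 0.51²·88642/1275 = 18.083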